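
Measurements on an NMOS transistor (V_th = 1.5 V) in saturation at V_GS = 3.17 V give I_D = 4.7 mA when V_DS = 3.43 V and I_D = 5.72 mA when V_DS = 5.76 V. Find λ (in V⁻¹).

With V_GS fixed, I_D ∝ (1 + λ V_DS) in saturation, so I_D2/I_D1 = (1 + λ V_DS2)/(1 + λ V_DS1).
5.72/4.7 = 1.217 = (1 + 5.76 λ)/(1 + 3.43 λ).
Solving: λ (I_D1 V_DS2 − I_D2 V_DS1) = I_D2 − I_D1, so λ = (5.72 − 4.7) / (4.7 × 5.76 − 5.72 × 3.43) = 1.02 / 7.45 = 0.137 V⁻¹.

λ = 0.137 V⁻¹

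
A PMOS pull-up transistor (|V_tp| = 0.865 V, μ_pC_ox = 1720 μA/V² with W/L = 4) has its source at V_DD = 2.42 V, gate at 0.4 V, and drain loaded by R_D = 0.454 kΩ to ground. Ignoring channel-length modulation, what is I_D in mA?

V_SG = V_DD − V_G = 2.42 − 0.4 = 2.02 V, so V_ov = 2.02 − 0.865 = 1.16 V.
k_p = μ_pC_ox · (W/L) = 6.88 mA/V².
Assume saturation: I_D = ½ k_p V_ov² = 0.5 × 6.88 × 1.16² = 4.59 mA, giving V_SD = V_DD − I_D R_D = 2.42 − 4.59 × 0.454 = 0.337 V.
But 0.337 V < V_ov = 1.16 V, so the device is actually in triode.
In triode I_D = k_p[V_ov V_SD − ½ V_SD²] and I_D = (V_DD − V_SD)/R_D. Equating: 1.56 V_SD² − 4.608 V_SD + 2.42 = 0, giving V_SD = 0.684 V (the root below V_ov).
I_D = (2.42 − 0.684) / 0.454 = 3.82 mA.

I_D = 3.82 mA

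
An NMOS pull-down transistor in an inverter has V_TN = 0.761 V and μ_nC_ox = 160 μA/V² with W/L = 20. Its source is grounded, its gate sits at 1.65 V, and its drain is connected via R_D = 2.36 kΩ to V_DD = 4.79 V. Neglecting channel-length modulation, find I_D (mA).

I_D = 1.26 mA

V_GS = V_G = 1.65 V, so V_ov = 1.65 − 0.761 = 0.889 V.
k_n = μ_nC_ox · (W/L) = 3.2 mA/V².
Assume saturation: I_D = ½ k_n V_ov² = 0.5 × 3.2 × 0.889² = 1.26 mA, giving V_DS = V_DD − I_D R_D = 4.79 − 1.26 × 2.36 = 1.81 V.
V_DS = 1.81 V ≥ V_ov = 0.889 V, confirming saturation.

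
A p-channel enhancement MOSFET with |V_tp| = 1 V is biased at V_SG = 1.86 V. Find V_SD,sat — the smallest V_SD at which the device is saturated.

The boundary between triode and saturation is V_SD = V_SG − |V_tp| = V_ov.
V_ov = 1.86 − 1 = 0.86 V.

V_SD,sat = 0.860 V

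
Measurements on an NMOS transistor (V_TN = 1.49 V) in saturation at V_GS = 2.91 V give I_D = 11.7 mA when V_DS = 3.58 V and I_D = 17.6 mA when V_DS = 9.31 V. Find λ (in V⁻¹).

With V_GS fixed, I_D ∝ (1 + λ V_DS) in saturation, so I_D2/I_D1 = (1 + λ V_DS2)/(1 + λ V_DS1).
17.6/11.7 = 1.504 = (1 + 9.31 λ)/(1 + 3.58 λ).
Solving: λ (I_D1 V_DS2 − I_D2 V_DS1) = I_D2 − I_D1, so λ = (17.6 − 11.7) / (11.7 × 9.31 − 17.6 × 3.58) = 5.9 / 45.9 = 0.128 V⁻¹.

λ = 0.128 V⁻¹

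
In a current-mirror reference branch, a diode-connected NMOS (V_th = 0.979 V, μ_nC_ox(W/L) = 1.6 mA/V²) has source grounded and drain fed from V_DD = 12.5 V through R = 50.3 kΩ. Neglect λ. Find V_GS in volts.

V_GS = 1.50 V

With gate tied to drain, V_GS = V_DS ≥ V_GS − V_th, so the device is in saturation.
KCL at the drain: ½ k_n (V_GS − V_th)² = (V_DD − V_GS)/R.
Let x = V_GS − 0.979. Then 40.2 x² + x − 11.52 = 0, giving x = 0.523 V (positive root), so V_GS = 1.5 V.
I_D = (V_DD − V_GS)/R = (12.5 − 1.5) / 50.3 = 0.219 mA.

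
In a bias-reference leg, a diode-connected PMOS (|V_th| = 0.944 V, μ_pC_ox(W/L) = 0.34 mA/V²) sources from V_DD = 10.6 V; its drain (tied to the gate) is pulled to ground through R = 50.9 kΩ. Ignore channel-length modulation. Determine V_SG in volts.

V_SG = 1.94 V

With gate tied to drain, V_SG = V_SD ≥ V_SG − |V_th|, so the device is in saturation.
KCL at the drain: ½ k_p (V_SG − |V_th|)² = (V_DD − V_SG)/R.
Let x = V_SG − 0.944. Then 8.65 x² + x − 9.656 = 0, giving x = 1 V (positive root), so V_SG = 1.94 V.
I_D = (V_DD − V_SG)/R = (10.6 − 1.94) / 50.9 = 0.17 mA.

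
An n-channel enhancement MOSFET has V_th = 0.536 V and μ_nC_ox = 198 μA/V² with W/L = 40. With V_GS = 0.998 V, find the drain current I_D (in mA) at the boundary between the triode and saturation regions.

At the boundary V_DS = V_ov = V_GS − V_th = 0.998 − 0.536 = 0.462 V.
k_n = μ_nC_ox · (W/L) = 7.92 mA/V².
I_D = ½ k_n V_ov² = 0.5 × 7.92 × 0.462² = 0.845 mA.

I_D = 0.845 mA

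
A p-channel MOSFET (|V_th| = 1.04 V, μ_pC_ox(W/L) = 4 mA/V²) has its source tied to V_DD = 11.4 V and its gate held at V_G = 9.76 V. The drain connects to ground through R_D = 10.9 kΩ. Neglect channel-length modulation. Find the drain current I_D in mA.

V_SG = V_DD − V_G = 11.4 − 9.76 = 1.64 V, so V_ov = 1.64 − 1.04 = 0.6 V.
Assume saturation: I_D = ½ k_p V_ov² = 0.5 × 4 × 0.6² = 0.72 mA, giving V_SD = V_DD − I_D R_D = 11.4 − 0.72 × 10.9 = 3.55 V.
V_SD = 3.55 V ≥ V_ov = 0.6 V, confirming saturation.

I_D = 0.720 mA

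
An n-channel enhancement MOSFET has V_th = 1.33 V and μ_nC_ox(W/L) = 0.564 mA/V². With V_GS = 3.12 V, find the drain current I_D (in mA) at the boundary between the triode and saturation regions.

I_D = 0.904 mA

At the boundary V_DS = V_ov = V_GS − V_th = 3.12 − 1.33 = 1.79 V.
I_D = ½ k_n V_ov² = 0.5 × 0.564 × 1.79² = 0.904 mA.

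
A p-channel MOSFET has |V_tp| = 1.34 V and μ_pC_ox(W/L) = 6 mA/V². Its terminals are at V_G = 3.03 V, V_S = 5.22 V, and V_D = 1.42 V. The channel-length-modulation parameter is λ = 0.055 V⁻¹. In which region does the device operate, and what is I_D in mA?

Saturation; I_D = 2.62 mA

V_SG = V_S − V_G = 5.22 − 3.03 = 2.19 V; V_SD = V_S − V_D = 5.22 − 1.42 = 3.8 V.
V_ov = V_SG − |V_tp| = 2.19 − 1.34 = 0.85 V.
Since V_SD = 3.8 V ≥ V_ov = 0.85 V, the device is in saturation.
I_D = ½ k_p V_ov² (1 + λ V_SD) = 0.5 × 6 × 0.85² × (1 + 0.055 × 3.8) = 2.62 mA.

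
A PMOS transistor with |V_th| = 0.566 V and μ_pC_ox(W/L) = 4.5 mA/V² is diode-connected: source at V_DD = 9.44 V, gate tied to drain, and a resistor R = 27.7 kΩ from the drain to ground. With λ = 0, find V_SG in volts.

With gate tied to drain, V_SG = V_SD ≥ V_SG − |V_th|, so the device is in saturation.
KCL at the drain: ½ k_p (V_SG − |V_th|)² = (V_DD − V_SG)/R.
Let x = V_SG − 0.566. Then 62.3 x² + x − 8.874 = 0, giving x = 0.369 V (positive root), so V_SG = 0.935 V.
I_D = (V_DD − V_SG)/R = (9.44 − 0.935) / 27.7 = 0.307 mA.

V_SG = 0.935 V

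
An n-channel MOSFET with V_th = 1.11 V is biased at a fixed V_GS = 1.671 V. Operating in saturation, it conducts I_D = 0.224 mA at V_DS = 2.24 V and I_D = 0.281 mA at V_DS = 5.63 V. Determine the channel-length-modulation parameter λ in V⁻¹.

λ = 0.0902 V⁻¹

With V_GS fixed, I_D ∝ (1 + λ V_DS) in saturation, so I_D2/I_D1 = (1 + λ V_DS2)/(1 + λ V_DS1).
0.281/0.224 = 1.254 = (1 + 5.63 λ)/(1 + 2.24 λ).
Solving: λ (I_D1 V_DS2 − I_D2 V_DS1) = I_D2 − I_D1, so λ = (0.281 − 0.224) / (0.224 × 5.63 − 0.281 × 2.24) = 0.057 / 0.632 = 0.0902 V⁻¹.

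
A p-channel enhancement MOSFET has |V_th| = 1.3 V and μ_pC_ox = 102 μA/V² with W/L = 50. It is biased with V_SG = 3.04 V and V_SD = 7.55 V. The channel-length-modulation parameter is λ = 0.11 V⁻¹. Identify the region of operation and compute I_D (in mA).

k_p = μ_pC_ox · (W/L) = 5.1 mA/V².
V_ov = V_SG − |V_th| = 3.04 − 1.3 = 1.74 V.
Since V_SD = 7.55 V ≥ V_ov = 1.74 V, the device is in saturation.
I_D = ½ k_p V_ov² (1 + λ V_SD) = 0.5 × 5.1 × 1.74² × (1 + 0.11 × 7.55) = 14.1 mA.

Saturation; I_D = 14.1 mA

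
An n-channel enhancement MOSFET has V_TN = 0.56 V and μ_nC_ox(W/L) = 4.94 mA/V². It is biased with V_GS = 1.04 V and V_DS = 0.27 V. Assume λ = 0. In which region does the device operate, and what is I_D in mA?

Triode; I_D = 0.460 mA

V_ov = V_GS − V_TN = 1.04 − 0.56 = 0.48 V.
Since V_DS = 0.27 V < V_ov = 0.48 V, the device is in the triode region.
I_D = k_n [V_ov · V_DS − ½ V_DS²] = 4.94 × [0.48 × 0.27 − 0.5 × 0.27²] = 0.46 mA.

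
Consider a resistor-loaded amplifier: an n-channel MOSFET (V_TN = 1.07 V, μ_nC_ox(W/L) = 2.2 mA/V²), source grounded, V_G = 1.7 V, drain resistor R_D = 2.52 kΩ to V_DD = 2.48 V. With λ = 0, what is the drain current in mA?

I_D = 0.437 mA

V_GS = V_G = 1.7 V, so V_ov = 1.7 − 1.07 = 0.63 V.
Assume saturation: I_D = ½ k_n V_ov² = 0.5 × 2.2 × 0.63² = 0.437 mA, giving V_DS = V_DD − I_D R_D = 2.48 − 0.437 × 2.52 = 1.38 V.
V_DS = 1.38 V ≥ V_ov = 0.63 V, confirming saturation.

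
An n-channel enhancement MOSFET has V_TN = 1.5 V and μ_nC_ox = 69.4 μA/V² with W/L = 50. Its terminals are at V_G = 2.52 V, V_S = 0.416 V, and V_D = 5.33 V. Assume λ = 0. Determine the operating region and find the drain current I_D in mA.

V_GS = V_G − V_S = 2.52 − 0.416 = 2.1 V; V_DS = V_D − V_S = 5.33 − 0.416 = 4.91 V.
k_n = μ_nC_ox · (W/L) = 3.47 mA/V².
V_ov = V_GS − V_TN = 2.1 − 1.5 = 0.604 V.
Since V_DS = 4.91 V ≥ V_ov = 0.604 V, the device is in saturation.
I_D = ½ k_n V_ov² = 0.5 × 3.47 × 0.604² = 0.633 mA.

Saturation; I_D = 0.633 mA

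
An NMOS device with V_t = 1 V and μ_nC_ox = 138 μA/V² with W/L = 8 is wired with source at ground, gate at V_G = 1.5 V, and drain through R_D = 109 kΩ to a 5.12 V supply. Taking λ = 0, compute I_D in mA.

V_GS = V_G = 1.5 V, so V_ov = 1.5 − 1 = 0.5 V.
k_n = μ_nC_ox · (W/L) = 1.104 mA/V².
Assume saturation: I_D = ½ k_n V_ov² = 0.5 × 1.104 × 0.5² = 0.138 mA, giving V_DS = V_DD − I_D R_D = 5.12 − 0.138 × 109 = -9.92 V.
But -9.92 V < V_ov = 0.5 V, so the device is actually in triode.
In triode I_D = k_n[V_ov V_DS − ½ V_DS²] and I_D = (V_DD − V_DS)/R_D. Equating: 60.2 V_DS² − 61.17 V_DS + 5.12 = 0, giving V_DS = 0.092 V (the root below V_ov).
I_D = (5.12 − 0.092) / 109 = 0.0461 mA.

I_D = 0.0461 mA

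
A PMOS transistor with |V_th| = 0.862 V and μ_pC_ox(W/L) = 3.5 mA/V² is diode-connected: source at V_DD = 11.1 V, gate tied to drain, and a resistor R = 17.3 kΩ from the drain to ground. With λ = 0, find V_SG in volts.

With gate tied to drain, V_SG = V_SD ≥ V_SG − |V_th|, so the device is in saturation.
KCL at the drain: ½ k_p (V_SG − |V_th|)² = (V_DD − V_SG)/R.
Let x = V_SG − 0.862. Then 30.3 x² + x − 10.24 = 0, giving x = 0.565 V (positive root), so V_SG = 1.43 V.
I_D = (V_DD − V_SG)/R = (11.1 − 1.43) / 17.3 = 0.559 mA.

V_SG = 1.43 V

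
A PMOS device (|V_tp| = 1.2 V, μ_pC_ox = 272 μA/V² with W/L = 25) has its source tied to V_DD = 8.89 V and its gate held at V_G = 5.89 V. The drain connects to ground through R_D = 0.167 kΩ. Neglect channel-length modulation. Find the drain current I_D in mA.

V_SG = V_DD − V_G = 8.89 − 5.89 = 3 V, so V_ov = 3 − 1.2 = 1.8 V.
k_p = μ_pC_ox · (W/L) = 6.8 mA/V².
Assume saturation: I_D = ½ k_p V_ov² = 0.5 × 6.8 × 1.8² = 11 mA, giving V_SD = V_DD − I_D R_D = 8.89 − 11 × 0.167 = 7.05 V.
V_SD = 7.05 V ≥ V_ov = 1.8 V, confirming saturation.

I_D = 11.0 mA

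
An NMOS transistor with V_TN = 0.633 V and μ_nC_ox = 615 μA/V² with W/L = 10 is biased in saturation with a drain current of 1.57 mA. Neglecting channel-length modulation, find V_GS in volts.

k_n = μ_nC_ox · (W/L) = 6.15 mA/V².
In saturation I_D = ½ k_n (V_GS − V_TN)², so V_GS − V_TN = √(2 I_D / k_n) = √(2 × 1.57 / 6.15) = 0.715 V.
V_GS = 0.633 + 0.715 = 1.35 V.

V_GS = 1.35 V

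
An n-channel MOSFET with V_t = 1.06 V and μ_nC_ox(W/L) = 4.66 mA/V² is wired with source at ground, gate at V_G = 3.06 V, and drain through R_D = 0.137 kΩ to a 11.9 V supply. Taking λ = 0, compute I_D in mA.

V_GS = V_G = 3.06 V, so V_ov = 3.06 − 1.06 = 2 V.
Assume saturation: I_D = ½ k_n V_ov² = 0.5 × 4.66 × 2² = 9.32 mA, giving V_DS = V_DD − I_D R_D = 11.9 − 9.32 × 0.137 = 10.6 V.
V_DS = 10.6 V ≥ V_ov = 2 V, confirming saturation.

I_D = 9.32 mA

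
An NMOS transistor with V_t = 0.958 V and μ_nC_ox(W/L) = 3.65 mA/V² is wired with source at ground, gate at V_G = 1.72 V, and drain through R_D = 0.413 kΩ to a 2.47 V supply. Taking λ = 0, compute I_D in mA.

V_GS = V_G = 1.72 V, so V_ov = 1.72 − 0.958 = 0.762 V.
Assume saturation: I_D = ½ k_n V_ov² = 0.5 × 3.65 × 0.762² = 1.06 mA, giving V_DS = V_DD − I_D R_D = 2.47 − 1.06 × 0.413 = 2.03 V.
V_DS = 2.03 V ≥ V_ov = 0.762 V, confirming saturation.

I_D = 1.06 mA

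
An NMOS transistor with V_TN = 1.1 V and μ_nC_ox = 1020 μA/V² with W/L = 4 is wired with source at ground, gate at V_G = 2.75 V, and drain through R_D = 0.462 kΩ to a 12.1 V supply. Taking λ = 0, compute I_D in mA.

V_GS = V_G = 2.75 V, so V_ov = 2.75 − 1.1 = 1.65 V.
k_n = μ_nC_ox · (W/L) = 4.08 mA/V².
Assume saturation: I_D = ½ k_n V_ov² = 0.5 × 4.08 × 1.65² = 5.55 mA, giving V_DS = V_DD − I_D R_D = 12.1 − 5.55 × 0.462 = 9.53 V.
V_DS = 9.53 V ≥ V_ov = 1.65 V, confirming saturation.

I_D = 5.55 mA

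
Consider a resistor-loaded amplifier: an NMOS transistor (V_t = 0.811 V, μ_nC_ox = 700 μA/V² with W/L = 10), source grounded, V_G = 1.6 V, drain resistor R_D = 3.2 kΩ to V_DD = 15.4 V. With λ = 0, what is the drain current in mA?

V_GS = V_G = 1.6 V, so V_ov = 1.6 − 0.811 = 0.789 V.
k_n = μ_nC_ox · (W/L) = 7 mA/V².
Assume saturation: I_D = ½ k_n V_ov² = 0.5 × 7 × 0.789² = 2.18 mA, giving V_DS = V_DD − I_D R_D = 15.4 − 2.18 × 3.2 = 8.43 V.
V_DS = 8.43 V ≥ V_ov = 0.789 V, confirming saturation.

I_D = 2.18 mA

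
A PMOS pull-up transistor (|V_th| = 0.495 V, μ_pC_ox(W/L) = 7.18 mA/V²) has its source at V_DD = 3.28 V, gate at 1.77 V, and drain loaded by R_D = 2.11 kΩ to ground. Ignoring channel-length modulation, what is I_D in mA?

I_D = 1.45 mA

V_SG = V_DD − V_G = 3.28 − 1.77 = 1.51 V, so V_ov = 1.51 − 0.495 = 1.01 V.
Assume saturation: I_D = ½ k_p V_ov² = 0.5 × 7.18 × 1.01² = 3.7 mA, giving V_SD = V_DD − I_D R_D = 3.28 − 3.7 × 2.11 = -4.52 V.
But -4.52 V < V_ov = 1.01 V, so the device is actually in triode.
In triode I_D = k_p[V_ov V_SD − ½ V_SD²] and I_D = (V_DD − V_SD)/R_D. Equating: 7.57 V_SD² − 16.38 V_SD + 3.28 = 0, giving V_SD = 0.223 V (the root below V_ov).
I_D = (3.28 − 0.223) / 2.11 = 1.45 mA.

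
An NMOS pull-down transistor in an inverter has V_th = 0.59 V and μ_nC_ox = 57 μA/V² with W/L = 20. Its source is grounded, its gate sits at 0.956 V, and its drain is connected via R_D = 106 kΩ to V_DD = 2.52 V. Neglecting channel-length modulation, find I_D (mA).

V_GS = V_G = 0.956 V, so V_ov = 0.956 − 0.59 = 0.366 V.
k_n = μ_nC_ox · (W/L) = 1.14 mA/V².
Assume saturation: I_D = ½ k_n V_ov² = 0.5 × 1.14 × 0.366² = 0.0764 mA, giving V_DS = V_DD − I_D R_D = 2.52 − 0.0764 × 106 = -5.57 V.
But -5.57 V < V_ov = 0.366 V, so the device is actually in triode.
In triode I_D = k_n[V_ov V_DS − ½ V_DS²] and I_D = (V_DD − V_DS)/R_D. Equating: 60.4 V_DS² − 45.23 V_DS + 2.52 = 0, giving V_DS = 0.0606 V (the root below V_ov).
I_D = (2.52 − 0.0606) / 106 = 0.0232 mA.

I_D = 0.0232 mA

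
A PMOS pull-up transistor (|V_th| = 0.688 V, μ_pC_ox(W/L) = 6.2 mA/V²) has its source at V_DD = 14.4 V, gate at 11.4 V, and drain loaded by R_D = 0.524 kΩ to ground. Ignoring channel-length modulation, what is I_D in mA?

I_D = 16.6 mA

V_SG = V_DD − V_G = 14.4 − 11.4 = 3 V, so V_ov = 3 − 0.688 = 2.31 V.
Assume saturation: I_D = ½ k_p V_ov² = 0.5 × 6.2 × 2.31² = 16.6 mA, giving V_SD = V_DD − I_D R_D = 14.4 − 16.6 × 0.524 = 5.72 V.
V_SD = 5.72 V ≥ V_ov = 2.31 V, confirming saturation.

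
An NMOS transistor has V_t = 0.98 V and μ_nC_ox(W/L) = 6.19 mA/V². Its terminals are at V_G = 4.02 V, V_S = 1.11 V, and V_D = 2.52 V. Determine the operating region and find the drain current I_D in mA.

V_GS = V_G − V_S = 4.02 − 1.11 = 2.91 V; V_DS = V_D − V_S = 2.52 − 1.11 = 1.41 V.
V_ov = V_GS − V_t = 2.91 − 0.98 = 1.93 V.
Since V_DS = 1.41 V < V_ov = 1.93 V, the device is in the triode region.
I_D = k_n [V_ov · V_DS − ½ V_DS²] = 6.19 × [1.93 × 1.41 − 0.5 × 1.41²] = 10.7 mA.

Triode; I_D = 10.7 mA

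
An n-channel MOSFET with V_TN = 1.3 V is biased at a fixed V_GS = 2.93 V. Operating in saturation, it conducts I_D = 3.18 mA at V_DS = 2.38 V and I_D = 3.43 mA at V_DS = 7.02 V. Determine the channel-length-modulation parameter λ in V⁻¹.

λ = 0.0177 V⁻¹

With V_GS fixed, I_D ∝ (1 + λ V_DS) in saturation, so I_D2/I_D1 = (1 + λ V_DS2)/(1 + λ V_DS1).
3.43/3.18 = 1.079 = (1 + 7.02 λ)/(1 + 2.38 λ).
Solving: λ (I_D1 V_DS2 − I_D2 V_DS1) = I_D2 − I_D1, so λ = (3.43 − 3.18) / (3.18 × 7.02 − 3.43 × 2.38) = 0.25 / 14.2 = 0.0177 V⁻¹.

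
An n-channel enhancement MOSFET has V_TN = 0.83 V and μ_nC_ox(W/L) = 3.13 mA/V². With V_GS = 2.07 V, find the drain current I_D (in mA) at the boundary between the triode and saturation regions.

I_D = 2.41 mA

At the boundary V_DS = V_ov = V_GS − V_TN = 2.07 − 0.83 = 1.24 V.
I_D = ½ k_n V_ov² = 0.5 × 3.13 × 1.24² = 2.41 mA.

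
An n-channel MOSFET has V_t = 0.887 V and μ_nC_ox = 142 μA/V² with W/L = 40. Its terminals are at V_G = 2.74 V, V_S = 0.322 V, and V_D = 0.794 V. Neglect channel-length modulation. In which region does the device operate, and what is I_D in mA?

Triode; I_D = 3.47 mA

V_GS = V_G − V_S = 2.74 − 0.322 = 2.42 V; V_DS = V_D − V_S = 0.794 − 0.322 = 0.472 V.
k_n = μ_nC_ox · (W/L) = 5.68 mA/V².
V_ov = V_GS − V_t = 2.42 − 0.887 = 1.53 V.
Since V_DS = 0.472 V < V_ov = 1.53 V, the device is in the triode region.
I_D = k_n [V_ov · V_DS − ½ V_DS²] = 5.68 × [1.53 × 0.472 − 0.5 × 0.472²] = 3.47 mA.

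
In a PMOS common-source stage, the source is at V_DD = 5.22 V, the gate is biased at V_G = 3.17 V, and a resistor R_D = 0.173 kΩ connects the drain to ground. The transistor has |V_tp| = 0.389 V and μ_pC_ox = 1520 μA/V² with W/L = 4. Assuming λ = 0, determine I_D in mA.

V_SG = V_DD − V_G = 5.22 − 3.17 = 2.05 V, so V_ov = 2.05 − 0.389 = 1.66 V.
k_p = μ_pC_ox · (W/L) = 6.08 mA/V².
Assume saturation: I_D = ½ k_p V_ov² = 0.5 × 6.08 × 1.66² = 8.39 mA, giving V_SD = V_DD − I_D R_D = 5.22 − 8.39 × 0.173 = 3.77 V.
V_SD = 3.77 V ≥ V_ov = 1.66 V, confirming saturation.

I_D = 8.39 mA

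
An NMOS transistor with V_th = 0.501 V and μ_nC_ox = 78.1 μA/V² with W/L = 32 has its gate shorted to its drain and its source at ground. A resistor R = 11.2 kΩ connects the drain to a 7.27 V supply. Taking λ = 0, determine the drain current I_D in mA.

With gate tied to drain, V_GS = V_DS ≥ V_GS − V_th, so the device is in saturation.
k_n = μ_nC_ox · (W/L) = 2.499 mA/V².
KCL at the drain: ½ k_n (V_GS − V_th)² = (V_DD − V_GS)/R.
Let x = V_GS − 0.501. Then 14 x² + x − 6.769 = 0, giving x = 0.661 V (positive root), so V_GS = 1.16 V.
I_D = (V_DD − V_GS)/R = (7.27 − 1.16) / 11.2 = 0.545 mA.

I_D = 0.545 mA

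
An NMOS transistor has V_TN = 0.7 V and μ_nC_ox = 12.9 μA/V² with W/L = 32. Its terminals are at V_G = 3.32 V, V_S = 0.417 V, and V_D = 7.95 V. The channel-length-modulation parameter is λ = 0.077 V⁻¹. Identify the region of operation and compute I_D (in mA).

Saturation; I_D = 1.58 mA

V_GS = V_G − V_S = 3.32 − 0.417 = 2.9 V; V_DS = V_D − V_S = 7.95 − 0.417 = 7.53 V.
k_n = μ_nC_ox · (W/L) = 0.4128 mA/V².
V_ov = V_GS − V_TN = 2.9 − 0.7 = 2.2 V.
Since V_DS = 7.53 V ≥ V_ov = 2.2 V, the device is in saturation.
I_D = ½ k_n V_ov² (1 + λ V_DS) = 0.5 × 0.4128 × 2.2² × (1 + 0.077 × 7.53) = 1.58 mA.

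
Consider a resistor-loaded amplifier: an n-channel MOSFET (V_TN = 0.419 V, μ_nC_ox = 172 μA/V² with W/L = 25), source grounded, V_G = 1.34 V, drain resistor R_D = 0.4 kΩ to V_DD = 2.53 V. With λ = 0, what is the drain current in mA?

I_D = 1.82 mA

V_GS = V_G = 1.34 V, so V_ov = 1.34 − 0.419 = 0.921 V.
k_n = μ_nC_ox · (W/L) = 4.3 mA/V².
Assume saturation: I_D = ½ k_n V_ov² = 0.5 × 4.3 × 0.921² = 1.82 mA, giving V_DS = V_DD − I_D R_D = 2.53 − 1.82 × 0.4 = 1.8 V.
V_DS = 1.8 V ≥ V_ov = 0.921 V, confirming saturation.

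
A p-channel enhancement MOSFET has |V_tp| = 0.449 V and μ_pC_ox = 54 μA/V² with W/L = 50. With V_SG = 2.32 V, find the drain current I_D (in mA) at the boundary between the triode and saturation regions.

I_D = 4.73 mA

At the boundary V_SD = V_ov = V_SG − |V_tp| = 2.32 − 0.449 = 1.87 V.
k_p = μ_pC_ox · (W/L) = 2.7 mA/V².
I_D = ½ k_p V_ov² = 0.5 × 2.7 × 1.87² = 4.73 mA.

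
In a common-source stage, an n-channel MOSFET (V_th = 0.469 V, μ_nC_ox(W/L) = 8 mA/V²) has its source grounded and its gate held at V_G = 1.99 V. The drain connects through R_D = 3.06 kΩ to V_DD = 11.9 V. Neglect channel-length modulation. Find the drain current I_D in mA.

I_D = 3.77 mA

V_GS = V_G = 1.99 V, so V_ov = 1.99 − 0.469 = 1.52 V.
Assume saturation: I_D = ½ k_n V_ov² = 0.5 × 8 × 1.52² = 9.25 mA, giving V_DS = V_DD − I_D R_D = 11.9 − 9.25 × 3.06 = -16.4 V.
But -16.4 V < V_ov = 1.52 V, so the device is actually in triode.
In triode I_D = k_n[V_ov V_DS − ½ V_DS²] and I_D = (V_DD − V_DS)/R_D. Equating: 12.2 V_DS² − 38.23 V_DS + 11.9 = 0, giving V_DS = 0.351 V (the root below V_ov).
I_D = (11.9 − 0.351) / 3.06 = 3.77 mA.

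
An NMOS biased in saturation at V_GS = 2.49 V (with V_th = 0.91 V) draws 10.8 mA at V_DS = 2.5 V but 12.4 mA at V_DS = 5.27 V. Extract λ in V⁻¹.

λ = 0.0617 V⁻¹

With V_GS fixed, I_D ∝ (1 + λ V_DS) in saturation, so I_D2/I_D1 = (1 + λ V_DS2)/(1 + λ V_DS1).
12.4/10.8 = 1.148 = (1 + 5.27 λ)/(1 + 2.5 λ).
Solving: λ (I_D1 V_DS2 − I_D2 V_DS1) = I_D2 − I_D1, so λ = (12.4 − 10.8) / (10.8 × 5.27 − 12.4 × 2.5) = 1.6 / 25.9 = 0.0617 V⁻¹.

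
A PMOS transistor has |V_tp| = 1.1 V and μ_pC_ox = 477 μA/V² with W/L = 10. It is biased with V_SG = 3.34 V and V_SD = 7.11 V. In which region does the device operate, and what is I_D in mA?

Saturation; I_D = 12.0 mA

k_p = μ_pC_ox · (W/L) = 4.77 mA/V².
V_ov = V_SG − |V_tp| = 3.34 − 1.1 = 2.24 V.
Since V_SD = 7.11 V ≥ V_ov = 2.24 V, the device is in saturation.
I_D = ½ k_p V_ov² = 0.5 × 4.77 × 2.24² = 12 mA.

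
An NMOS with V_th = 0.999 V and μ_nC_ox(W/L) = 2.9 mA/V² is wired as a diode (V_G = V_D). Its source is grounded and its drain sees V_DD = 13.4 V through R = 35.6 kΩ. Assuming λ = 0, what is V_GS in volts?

V_GS = 1.48 V

With gate tied to drain, V_GS = V_DS ≥ V_GS − V_th, so the device is in saturation.
KCL at the drain: ½ k_n (V_GS − V_th)² = (V_DD − V_GS)/R.
Let x = V_GS − 0.999. Then 51.6 x² + x − 12.4 = 0, giving x = 0.481 V (positive root), so V_GS = 1.48 V.
I_D = (V_DD − V_GS)/R = (13.4 − 1.48) / 35.6 = 0.335 mA.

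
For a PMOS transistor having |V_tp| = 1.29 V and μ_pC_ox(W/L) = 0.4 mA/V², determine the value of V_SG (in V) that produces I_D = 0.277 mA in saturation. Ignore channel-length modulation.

V_SG = 2.47 V

In saturation I_D = ½ k_p (V_SG − |V_tp|)², so V_SG − |V_tp| = √(2 I_D / k_p) = √(2 × 0.277 / 0.4) = 1.18 V.
V_SG = 1.29 + 1.18 = 2.47 V.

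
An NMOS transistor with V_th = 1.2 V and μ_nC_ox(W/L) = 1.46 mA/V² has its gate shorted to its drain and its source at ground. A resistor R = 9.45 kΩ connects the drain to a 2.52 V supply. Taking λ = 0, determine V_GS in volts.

V_GS = 1.57 V

With gate tied to drain, V_GS = V_DS ≥ V_GS − V_th, so the device is in saturation.
KCL at the drain: ½ k_n (V_GS − V_th)² = (V_DD − V_GS)/R.
Let x = V_GS − 1.2. Then 6.9 x² + x − 1.32 = 0, giving x = 0.371 V (positive root), so V_GS = 1.57 V.
I_D = (V_DD − V_GS)/R = (2.52 − 1.57) / 9.45 = 0.1 mA.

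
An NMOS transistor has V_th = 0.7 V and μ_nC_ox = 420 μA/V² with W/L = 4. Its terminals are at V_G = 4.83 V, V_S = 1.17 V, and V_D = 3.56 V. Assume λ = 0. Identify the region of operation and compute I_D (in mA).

V_GS = V_G − V_S = 4.83 − 1.17 = 3.66 V; V_DS = V_D − V_S = 3.56 − 1.17 = 2.39 V.
k_n = μ_nC_ox · (W/L) = 1.68 mA/V².
V_ov = V_GS − V_th = 3.66 − 0.7 = 2.96 V.
Since V_DS = 2.39 V < V_ov = 2.96 V, the device is in the triode region.
I_D = k_n [V_ov · V_DS − ½ V_DS²] = 1.68 × [2.96 × 2.39 − 0.5 × 2.39²] = 7.09 mA.

Triode; I_D = 7.09 mA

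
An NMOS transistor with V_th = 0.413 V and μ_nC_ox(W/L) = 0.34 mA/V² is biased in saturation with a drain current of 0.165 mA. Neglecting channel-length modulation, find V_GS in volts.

In saturation I_D = ½ k_n (V_GS − V_th)², so V_GS − V_th = √(2 I_D / k_n) = √(2 × 0.165 / 0.34) = 0.985 V.
V_GS = 0.413 + 0.985 = 1.4 V.

V_GS = 1.40 V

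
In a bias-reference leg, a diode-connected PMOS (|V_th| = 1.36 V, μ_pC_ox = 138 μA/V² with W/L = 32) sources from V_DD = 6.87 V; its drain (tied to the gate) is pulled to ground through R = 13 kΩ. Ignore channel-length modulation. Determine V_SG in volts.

V_SG = 1.78 V

With gate tied to drain, V_SG = V_SD ≥ V_SG − |V_th|, so the device is in saturation.
k_p = μ_pC_ox · (W/L) = 4.416 mA/V².
KCL at the drain: ½ k_p (V_SG − |V_th|)² = (V_DD − V_SG)/R.
Let x = V_SG − 1.36. Then 28.7 x² + x − 5.51 = 0, giving x = 0.421 V (positive root), so V_SG = 1.78 V.
I_D = (V_DD − V_SG)/R = (6.87 − 1.78) / 13 = 0.391 mA.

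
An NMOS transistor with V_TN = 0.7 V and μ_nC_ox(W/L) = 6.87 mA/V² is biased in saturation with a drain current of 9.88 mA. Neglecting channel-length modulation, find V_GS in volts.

In saturation I_D = ½ k_n (V_GS − V_TN)², so V_GS − V_TN = √(2 I_D / k_n) = √(2 × 9.88 / 6.87) = 1.7 V.
V_GS = 0.7 + 1.7 = 2.4 V.

V_GS = 2.40 V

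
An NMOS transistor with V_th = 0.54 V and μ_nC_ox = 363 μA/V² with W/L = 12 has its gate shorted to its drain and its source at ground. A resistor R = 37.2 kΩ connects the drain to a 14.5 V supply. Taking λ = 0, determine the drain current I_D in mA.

With gate tied to drain, V_GS = V_DS ≥ V_GS − V_th, so the device is in saturation.
k_n = μ_nC_ox · (W/L) = 4.356 mA/V².
KCL at the drain: ½ k_n (V_GS − V_th)² = (V_DD − V_GS)/R.
Let x = V_GS − 0.54. Then 81 x² + x − 13.96 = 0, giving x = 0.409 V (positive root), so V_GS = 0.949 V.
I_D = (V_DD − V_GS)/R = (14.5 − 0.949) / 37.2 = 0.364 mA.

I_D = 0.364 mA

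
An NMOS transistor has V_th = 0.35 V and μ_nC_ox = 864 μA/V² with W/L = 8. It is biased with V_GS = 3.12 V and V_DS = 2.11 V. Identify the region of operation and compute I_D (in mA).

Triode; I_D = 25.0 mA

k_n = μ_nC_ox · (W/L) = 6.912 mA/V².
V_ov = V_GS − V_th = 3.12 − 0.35 = 2.77 V.
Since V_DS = 2.11 V < V_ov = 2.77 V, the device is in the triode region.
I_D = k_n [V_ov · V_DS − ½ V_DS²] = 6.912 × [2.77 × 2.11 − 0.5 × 2.11²] = 25 mA.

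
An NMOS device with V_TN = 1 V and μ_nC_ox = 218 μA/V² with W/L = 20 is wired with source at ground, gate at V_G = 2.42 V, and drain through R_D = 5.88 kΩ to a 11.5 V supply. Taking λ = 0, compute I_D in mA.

I_D = 1.90 mA

V_GS = V_G = 2.42 V, so V_ov = 2.42 − 1 = 1.42 V.
k_n = μ_nC_ox · (W/L) = 4.36 mA/V².
Assume saturation: I_D = ½ k_n V_ov² = 0.5 × 4.36 × 1.42² = 4.4 mA, giving V_DS = V_DD − I_D R_D = 11.5 − 4.4 × 5.88 = -14.3 V.
But -14.3 V < V_ov = 1.42 V, so the device is actually in triode.
In triode I_D = k_n[V_ov V_DS − ½ V_DS²] and I_D = (V_DD − V_DS)/R_D. Equating: 12.8 V_DS² − 37.4 V_DS + 11.5 = 0, giving V_DS = 0.349 V (the root below V_ov).
I_D = (11.5 − 0.349) / 5.88 = 1.9 mA.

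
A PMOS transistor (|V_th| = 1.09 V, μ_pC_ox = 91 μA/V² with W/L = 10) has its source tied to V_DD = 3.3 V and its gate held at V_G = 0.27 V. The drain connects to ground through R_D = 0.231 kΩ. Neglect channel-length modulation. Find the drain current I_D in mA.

I_D = 1.71 mA

V_SG = V_DD − V_G = 3.3 − 0.27 = 3.03 V, so V_ov = 3.03 − 1.09 = 1.94 V.
k_p = μ_pC_ox · (W/L) = 0.91 mA/V².
Assume saturation: I_D = ½ k_p V_ov² = 0.5 × 0.91 × 1.94² = 1.71 mA, giving V_SD = V_DD − I_D R_D = 3.3 − 1.71 × 0.231 = 2.9 V.
V_SD = 2.9 V ≥ V_ov = 1.94 V, confirming saturation.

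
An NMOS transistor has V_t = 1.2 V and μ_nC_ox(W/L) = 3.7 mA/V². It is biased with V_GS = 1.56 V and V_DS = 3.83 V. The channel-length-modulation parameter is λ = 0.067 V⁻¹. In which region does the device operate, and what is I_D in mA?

Saturation; I_D = 0.301 mA

V_ov = V_GS − V_t = 1.56 − 1.2 = 0.36 V.
Since V_DS = 3.83 V ≥ V_ov = 0.36 V, the device is in saturation.
I_D = ½ k_n V_ov² (1 + λ V_DS) = 0.5 × 3.7 × 0.36² × (1 + 0.067 × 3.83) = 0.301 mA.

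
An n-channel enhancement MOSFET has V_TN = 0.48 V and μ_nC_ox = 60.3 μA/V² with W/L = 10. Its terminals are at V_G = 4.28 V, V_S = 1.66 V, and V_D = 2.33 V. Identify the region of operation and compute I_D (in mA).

Triode; I_D = 0.729 mA

V_GS = V_G − V_S = 4.28 − 1.66 = 2.62 V; V_DS = V_D − V_S = 2.33 − 1.66 = 0.67 V.
k_n = μ_nC_ox · (W/L) = 0.603 mA/V².
V_ov = V_GS − V_TN = 2.62 − 0.48 = 2.14 V.
Since V_DS = 0.67 V < V_ov = 2.14 V, the device is in the triode region.
I_D = k_n [V_ov · V_DS − ½ V_DS²] = 0.603 × [2.14 × 0.67 − 0.5 × 0.67²] = 0.729 mA.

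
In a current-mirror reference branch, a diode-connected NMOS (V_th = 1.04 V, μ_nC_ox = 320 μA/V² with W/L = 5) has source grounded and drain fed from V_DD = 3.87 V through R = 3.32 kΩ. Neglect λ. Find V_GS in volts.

With gate tied to drain, V_GS = V_DS ≥ V_GS − V_th, so the device is in saturation.
k_n = μ_nC_ox · (W/L) = 1.6 mA/V².
KCL at the drain: ½ k_n (V_GS − V_th)² = (V_DD − V_GS)/R.
Let x = V_GS − 1.04. Then 2.66 x² + x − 2.83 = 0, giving x = 0.861 V (positive root), so V_GS = 1.9 V.
I_D = (V_DD − V_GS)/R = (3.87 − 1.9) / 3.32 = 0.593 mA.

V_GS = 1.90 V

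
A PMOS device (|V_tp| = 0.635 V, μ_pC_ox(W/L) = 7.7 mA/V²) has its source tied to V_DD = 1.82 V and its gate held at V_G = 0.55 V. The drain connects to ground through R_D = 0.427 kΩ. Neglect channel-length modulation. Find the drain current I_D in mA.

V_SG = V_DD − V_G = 1.82 − 0.55 = 1.27 V, so V_ov = 1.27 − 0.635 = 0.635 V.
Assume saturation: I_D = ½ k_p V_ov² = 0.5 × 7.7 × 0.635² = 1.55 mA, giving V_SD = V_DD − I_D R_D = 1.82 − 1.55 × 0.427 = 1.16 V.
V_SD = 1.16 V ≥ V_ov = 0.635 V, confirming saturation.

I_D = 1.55 mA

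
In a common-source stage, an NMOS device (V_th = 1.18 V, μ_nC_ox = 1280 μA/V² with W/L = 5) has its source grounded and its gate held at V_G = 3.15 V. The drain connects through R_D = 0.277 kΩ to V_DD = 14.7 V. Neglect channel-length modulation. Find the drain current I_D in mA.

I_D = 12.4 mA

V_GS = V_G = 3.15 V, so V_ov = 3.15 − 1.18 = 1.97 V.
k_n = μ_nC_ox · (W/L) = 6.4 mA/V².
Assume saturation: I_D = ½ k_n V_ov² = 0.5 × 6.4 × 1.97² = 12.4 mA, giving V_DS = V_DD − I_D R_D = 14.7 − 12.4 × 0.277 = 11.3 V.
V_DS = 11.3 V ≥ V_ov = 1.97 V, confirming saturation.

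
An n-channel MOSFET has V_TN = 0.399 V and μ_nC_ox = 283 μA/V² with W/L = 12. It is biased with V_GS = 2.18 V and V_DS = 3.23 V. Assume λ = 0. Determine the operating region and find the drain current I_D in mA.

Saturation; I_D = 5.39 mA

k_n = μ_nC_ox · (W/L) = 3.396 mA/V².
V_ov = V_GS − V_TN = 2.18 − 0.399 = 1.78 V.
Since V_DS = 3.23 V ≥ V_ov = 1.78 V, the device is in saturation.
I_D = ½ k_n V_ov² = 0.5 × 3.396 × 1.78² = 5.39 mA.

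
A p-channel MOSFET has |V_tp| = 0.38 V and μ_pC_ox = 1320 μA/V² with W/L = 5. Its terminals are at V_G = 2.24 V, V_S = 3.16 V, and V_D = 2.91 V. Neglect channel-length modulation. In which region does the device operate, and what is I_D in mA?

V_SG = V_S − V_G = 3.16 − 2.24 = 0.92 V; V_SD = V_S − V_D = 3.16 − 2.91 = 0.25 V.
k_p = μ_pC_ox · (W/L) = 6.6 mA/V².
V_ov = V_SG − |V_tp| = 0.92 − 0.38 = 0.54 V.
Since V_SD = 0.25 V < V_ov = 0.54 V, the device is in the triode region.
I_D = k_p [V_ov · V_SD − ½ V_SD²] = 6.6 × [0.54 × 0.25 − 0.5 × 0.25²] = 0.685 mA.

Triode; I_D = 0.685 mA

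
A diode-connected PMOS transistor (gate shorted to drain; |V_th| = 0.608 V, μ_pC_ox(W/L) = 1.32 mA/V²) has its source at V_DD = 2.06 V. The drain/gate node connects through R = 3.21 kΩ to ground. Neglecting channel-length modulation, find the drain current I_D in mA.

I_D = 0.258 mA

With gate tied to drain, V_SG = V_SD ≥ V_SG − |V_th|, so the device is in saturation.
KCL at the drain: ½ k_p (V_SG − |V_th|)² = (V_DD − V_SG)/R.
Let x = V_SG − 0.608. Then 2.12 x² + x − 1.452 = 0, giving x = 0.625 V (positive root), so V_SG = 1.23 V.
I_D = (V_DD − V_SG)/R = (2.06 − 1.23) / 3.21 = 0.258 mA.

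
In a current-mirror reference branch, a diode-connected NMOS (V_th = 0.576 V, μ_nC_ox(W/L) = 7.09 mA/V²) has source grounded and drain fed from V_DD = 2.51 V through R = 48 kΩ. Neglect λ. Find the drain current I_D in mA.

I_D = 0.0381 mA

With gate tied to drain, V_GS = V_DS ≥ V_GS − V_th, so the device is in saturation.
KCL at the drain: ½ k_n (V_GS − V_th)² = (V_DD − V_GS)/R.
Let x = V_GS − 0.576. Then 170 x² + x − 1.934 = 0, giving x = 0.104 V (positive root), so V_GS = 0.68 V.
I_D = (V_DD − V_GS)/R = (2.51 − 0.68) / 48 = 0.0381 mA.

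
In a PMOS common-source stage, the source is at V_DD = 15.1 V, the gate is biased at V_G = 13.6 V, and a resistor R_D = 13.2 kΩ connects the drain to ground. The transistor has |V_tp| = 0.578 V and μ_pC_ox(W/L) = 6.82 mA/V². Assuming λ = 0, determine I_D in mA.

I_D = 1.13 mA

V_SG = V_DD − V_G = 15.1 − 13.6 = 1.5 V, so V_ov = 1.5 − 0.578 = 0.922 V.
Assume saturation: I_D = ½ k_p V_ov² = 0.5 × 6.82 × 0.922² = 2.9 mA, giving V_SD = V_DD − I_D R_D = 15.1 − 2.9 × 13.2 = -23.2 V.
But -23.2 V < V_ov = 0.922 V, so the device is actually in triode.
In triode I_D = k_p[V_ov V_SD − ½ V_SD²] and I_D = (V_DD − V_SD)/R_D. Equating: 45 V_SD² − 84 V_SD + 15.1 = 0, giving V_SD = 0.202 V (the root below V_ov).
I_D = (15.1 − 0.202) / 13.2 = 1.13 mA.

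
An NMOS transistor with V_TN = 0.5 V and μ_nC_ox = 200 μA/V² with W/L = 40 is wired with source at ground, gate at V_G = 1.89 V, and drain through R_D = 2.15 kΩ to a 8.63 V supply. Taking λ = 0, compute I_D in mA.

V_GS = V_G = 1.89 V, so V_ov = 1.89 − 0.5 = 1.39 V.
k_n = μ_nC_ox · (W/L) = 8 mA/V².
Assume saturation: I_D = ½ k_n V_ov² = 0.5 × 8 × 1.39² = 7.73 mA, giving V_DS = V_DD − I_D R_D = 8.63 − 7.73 × 2.15 = -7.99 V.
But -7.99 V < V_ov = 1.39 V, so the device is actually in triode.
In triode I_D = k_n[V_ov V_DS − ½ V_DS²] and I_D = (V_DD − V_DS)/R_D. Equating: 8.6 V_DS² − 24.91 V_DS + 8.63 = 0, giving V_DS = 0.402 V (the root below V_ov).
I_D = (8.63 − 0.402) / 2.15 = 3.83 mA.

I_D = 3.83 mA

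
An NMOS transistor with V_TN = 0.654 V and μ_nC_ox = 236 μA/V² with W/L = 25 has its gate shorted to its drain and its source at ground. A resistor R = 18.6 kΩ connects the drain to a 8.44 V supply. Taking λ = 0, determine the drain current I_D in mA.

I_D = 0.399 mA

With gate tied to drain, V_GS = V_DS ≥ V_GS − V_TN, so the device is in saturation.
k_n = μ_nC_ox · (W/L) = 5.9 mA/V².
KCL at the drain: ½ k_n (V_GS − V_TN)² = (V_DD − V_GS)/R.
Let x = V_GS − 0.654. Then 54.9 x² + x − 7.786 = 0, giving x = 0.368 V (positive root), so V_GS = 1.02 V.
I_D = (V_DD − V_GS)/R = (8.44 − 1.02) / 18.6 = 0.399 mA.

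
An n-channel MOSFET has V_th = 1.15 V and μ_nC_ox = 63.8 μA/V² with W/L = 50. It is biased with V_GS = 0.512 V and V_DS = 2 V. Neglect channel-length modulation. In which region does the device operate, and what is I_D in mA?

Cutoff; I_D = 0 mA

V_GS = 0.512 V < V_th = 1.15 V, so the transistor is in cutoff.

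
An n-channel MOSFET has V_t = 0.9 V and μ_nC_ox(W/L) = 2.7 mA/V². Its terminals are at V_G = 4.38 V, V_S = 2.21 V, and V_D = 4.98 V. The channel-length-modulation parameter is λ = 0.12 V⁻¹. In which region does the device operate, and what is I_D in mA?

V_GS = V_G − V_S = 4.38 − 2.21 = 2.17 V; V_DS = V_D − V_S = 4.98 − 2.21 = 2.77 V.
V_ov = V_GS − V_t = 2.17 − 0.9 = 1.27 V.
Since V_DS = 2.77 V ≥ V_ov = 1.27 V, the device is in saturation.
I_D = ½ k_n V_ov² (1 + λ V_DS) = 0.5 × 2.7 × 1.27² × (1 + 0.12 × 2.77) = 2.9 mA.

Saturation; I_D = 2.90 mA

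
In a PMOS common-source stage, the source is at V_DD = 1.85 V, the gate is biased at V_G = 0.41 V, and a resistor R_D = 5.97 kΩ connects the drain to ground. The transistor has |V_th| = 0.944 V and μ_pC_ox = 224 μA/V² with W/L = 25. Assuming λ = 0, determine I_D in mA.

V_SG = V_DD − V_G = 1.85 − 0.41 = 1.44 V, so V_ov = 1.44 − 0.944 = 0.496 V.
k_p = μ_pC_ox · (W/L) = 5.6 mA/V².
Assume saturation: I_D = ½ k_p V_ov² = 0.5 × 5.6 × 0.496² = 0.689 mA, giving V_SD = V_DD − I_D R_D = 1.85 − 0.689 × 5.97 = -2.26 V.
But -2.26 V < V_ov = 0.496 V, so the device is actually in triode.
In triode I_D = k_p[V_ov V_SD − ½ V_SD²] and I_D = (V_DD − V_SD)/R_D. Equating: 16.7 V_SD² − 17.58 V_SD + 1.85 = 0, giving V_SD = 0.119 V (the root below V_ov).
I_D = (1.85 − 0.119) / 5.97 = 0.29 mA.

I_D = 0.290 mA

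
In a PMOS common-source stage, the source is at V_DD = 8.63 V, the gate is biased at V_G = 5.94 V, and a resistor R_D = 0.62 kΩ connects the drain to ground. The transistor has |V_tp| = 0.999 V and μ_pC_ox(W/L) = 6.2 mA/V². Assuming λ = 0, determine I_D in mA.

V_SG = V_DD − V_G = 8.63 − 5.94 = 2.69 V, so V_ov = 2.69 − 0.999 = 1.69 V.
Assume saturation: I_D = ½ k_p V_ov² = 0.5 × 6.2 × 1.69² = 8.86 mA, giving V_SD = V_DD − I_D R_D = 8.63 − 8.86 × 0.62 = 3.13 V.
V_SD = 3.13 V ≥ V_ov = 1.69 V, confirming saturation.

I_D = 8.86 mA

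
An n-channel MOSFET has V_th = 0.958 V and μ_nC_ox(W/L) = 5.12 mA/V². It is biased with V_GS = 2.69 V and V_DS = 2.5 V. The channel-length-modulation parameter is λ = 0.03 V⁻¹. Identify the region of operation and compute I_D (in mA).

Saturation; I_D = 8.26 mA

V_ov = V_GS − V_th = 2.69 − 0.958 = 1.73 V.
Since V_DS = 2.5 V ≥ V_ov = 1.73 V, the device is in saturation.
I_D = ½ k_n V_ov² (1 + λ V_DS) = 0.5 × 5.12 × 1.73² × (1 + 0.03 × 2.5) = 8.26 mA.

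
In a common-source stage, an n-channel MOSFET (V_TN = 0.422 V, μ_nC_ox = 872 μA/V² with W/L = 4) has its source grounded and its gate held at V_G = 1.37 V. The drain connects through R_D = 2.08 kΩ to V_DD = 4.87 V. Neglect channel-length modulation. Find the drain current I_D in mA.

I_D = 1.57 mA

V_GS = V_G = 1.37 V, so V_ov = 1.37 − 0.422 = 0.948 V.
k_n = μ_nC_ox · (W/L) = 3.488 mA/V².
Assume saturation: I_D = ½ k_n V_ov² = 0.5 × 3.488 × 0.948² = 1.57 mA, giving V_DS = V_DD − I_D R_D = 4.87 − 1.57 × 2.08 = 1.61 V.
V_DS = 1.61 V ≥ V_ov = 0.948 V, confirming saturation.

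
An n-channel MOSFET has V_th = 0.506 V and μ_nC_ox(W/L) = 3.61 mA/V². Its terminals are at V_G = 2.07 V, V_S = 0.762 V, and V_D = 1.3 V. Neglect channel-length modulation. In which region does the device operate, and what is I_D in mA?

Triode; I_D = 1.04 mA

V_GS = V_G − V_S = 2.07 − 0.762 = 1.31 V; V_DS = V_D − V_S = 1.3 − 0.762 = 0.538 V.
V_ov = V_GS − V_th = 1.31 − 0.506 = 0.802 V.
Since V_DS = 0.538 V < V_ov = 0.802 V, the device is in the triode region.
I_D = k_n [V_ov · V_DS − ½ V_DS²] = 3.61 × [0.802 × 0.538 − 0.5 × 0.538²] = 1.04 mA.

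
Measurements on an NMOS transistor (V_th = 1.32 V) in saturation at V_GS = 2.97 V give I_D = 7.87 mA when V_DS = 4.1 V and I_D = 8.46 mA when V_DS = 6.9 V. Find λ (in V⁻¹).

With V_GS fixed, I_D ∝ (1 + λ V_DS) in saturation, so I_D2/I_D1 = (1 + λ V_DS2)/(1 + λ V_DS1).
8.46/7.87 = 1.075 = (1 + 6.9 λ)/(1 + 4.1 λ).
Solving: λ (I_D1 V_DS2 − I_D2 V_DS1) = I_D2 − I_D1, so λ = (8.46 − 7.87) / (7.87 × 6.9 − 8.46 × 4.1) = 0.59 / 19.6 = 0.0301 V⁻¹.

λ = 0.0301 V⁻¹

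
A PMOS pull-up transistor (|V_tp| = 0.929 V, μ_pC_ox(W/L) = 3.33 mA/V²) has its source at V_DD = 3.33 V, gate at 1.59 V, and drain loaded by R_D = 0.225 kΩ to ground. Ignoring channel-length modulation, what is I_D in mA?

I_D = 1.10 mA

V_SG = V_DD − V_G = 3.33 − 1.59 = 1.74 V, so V_ov = 1.74 − 0.929 = 0.811 V.
Assume saturation: I_D = ½ k_p V_ov² = 0.5 × 3.33 × 0.811² = 1.1 mA, giving V_SD = V_DD − I_D R_D = 3.33 − 1.1 × 0.225 = 3.08 V.
V_SD = 3.08 V ≥ V_ov = 0.811 V, confirming saturation.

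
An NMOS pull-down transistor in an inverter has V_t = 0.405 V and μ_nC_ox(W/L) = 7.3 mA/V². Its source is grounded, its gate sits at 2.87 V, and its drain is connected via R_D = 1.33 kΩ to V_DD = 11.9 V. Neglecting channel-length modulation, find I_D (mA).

V_GS = V_G = 2.87 V, so V_ov = 2.87 − 0.405 = 2.46 V.
Assume saturation: I_D = ½ k_n V_ov² = 0.5 × 7.3 × 2.46² = 22.2 mA, giving V_DS = V_DD − I_D R_D = 11.9 − 22.2 × 1.33 = -17.6 V.
But -17.6 V < V_ov = 2.46 V, so the device is actually in triode.
In triode I_D = k_n[V_ov V_DS − ½ V_DS²] and I_D = (V_DD − V_DS)/R_D. Equating: 4.85 V_DS² − 24.93 V_DS + 11.9 = 0, giving V_DS = 0.532 V (the root below V_ov).
I_D = (11.9 − 0.532) / 1.33 = 8.55 mA.

I_D = 8.55 mA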